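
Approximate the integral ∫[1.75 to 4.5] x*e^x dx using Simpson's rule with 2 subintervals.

f(x) = x*e^x
a = 1.75, b = 4.5, n = 2
h = (b - a)/n = 1.375000

Simpson's rule: (h/3)[f(x₀) + 4f(x₁) + 2f(x₂) + ... + f(xₙ)]

x_0 = 1.7500, f(x_0) = 10.070555, coefficient = 1
x_1 = 3.1250, f(x_1) = 71.124672, coefficient = 4
x_2 = 4.5000, f(x_2) = 405.077091, coefficient = 1

I ≈ (1.375000/3) × 699.646334 = 320.671237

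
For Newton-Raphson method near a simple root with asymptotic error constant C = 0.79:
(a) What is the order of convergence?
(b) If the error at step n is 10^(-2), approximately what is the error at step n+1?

(a) Newton-Raphson has quadratic (order 2) convergence near simple roots.
    This means |e_{n+1}| ≈ C|e_n|².

(b) With |e_n| = 10^(-2) and C = 0.79:
    |e_{n+1}| ≈ 0.79 × (10^(-2))² = 0.79 × 10^(-4)

(a) 2 (quadratic); (b) |e_{n+1}| ≈ 7.900e-05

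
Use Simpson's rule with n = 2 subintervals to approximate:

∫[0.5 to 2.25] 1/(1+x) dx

f(x) = 1/(1+x)
a = 0.5, b = 2.25, n = 2
h = (b - a)/n = 0.875000

Simpson's rule: (h/3)[f(x₀) + 4f(x₁) + 2f(x₂) + ... + f(xₙ)]

x_0 = 0.5000, f(x_0) = 0.666667, coefficient = 1
x_1 = 1.3750, f(x_1) = 0.421053, coefficient = 4
x_2 = 2.2500, f(x_2) = 0.307692, coefficient = 1

I ≈ (0.875000/3) × 2.658570 = 0.775416
Exact value: 0.773190
Error: 0.002226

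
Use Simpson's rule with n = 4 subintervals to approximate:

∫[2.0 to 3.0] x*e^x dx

f(x) = x*e^x
a = 2.0, b = 3.0, n = 4
h = (b - a)/n = 0.250000

Simpson's rule: (h/3)[f(x₀) + 4f(x₁) + 2f(x₂) + ... + f(xₙ)]

x_0 = 2.0000, f(x_0) = 14.778112, coefficient = 1
x_1 = 2.2500, f(x_1) = 21.347406, coefficient = 4
x_2 = 2.5000, f(x_2) = 30.456235, coefficient = 2
x_3 = 2.7500, f(x_3) = 43.017238, coefficient = 4
x_4 = 3.0000, f(x_4) = 60.256611, coefficient = 1

I ≈ (0.250000/3) × 393.405766 = 32.783814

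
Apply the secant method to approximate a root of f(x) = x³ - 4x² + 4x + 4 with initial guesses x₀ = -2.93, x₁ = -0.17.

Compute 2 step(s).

f(x) = x³ - 4x² + 4x + 4
x₀ = -2.93, x₁ = -0.17

Secant formula: x_{n+1} = x_n - f(x_n)(x_n - x_{n-1})/(f(x_n) - f(x_{n-1}))

Iteration 1:
  f(-2.930000) = -67.213357
  f(-0.170000) = 3.199487
  x_2 = -0.170000 - 3.199487×(-0.170000 - (-2.930000))/(3.199487 - (-67.213357))
       = -0.295412
Iteration 2:
  f(-0.170000) = 3.199487
  f(-0.295412) = 2.443502
  x_3 = -0.295412 - 2.443502×(-0.295412 - (-0.170000))/(2.443502 - 3.199487)
       = -0.700768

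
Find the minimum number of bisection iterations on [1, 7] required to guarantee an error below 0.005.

We need (b-a)/2^n ≤ 0.005
(7 - 1)/2^n ≤ 0.005
6/2^n ≤ 0.005
2^n ≥ 1200
n ≥ log₂(1200) = 10.23
n ≥ 11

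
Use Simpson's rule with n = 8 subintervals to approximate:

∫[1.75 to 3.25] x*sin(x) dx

f(x) = x*sin(x)
a = 1.75, b = 3.25, n = 8
h = (b - a)/n = 0.187500

Simpson's rule: (h/3)[f(x₀) + 4f(x₁) + 2f(x₂) + ... + f(xₙ)]

x_0 = 1.7500, f(x_0) = 1.721975, coefficient = 1
x_1 = 1.9375, f(x_1) = 1.808684, coefficient = 4
x_2 = 2.1250, f(x_2) = 1.806930, coefficient = 2
x_3 = 2.3125, f(x_3) = 1.705050, coefficient = 4
x_4 = 2.5000, f(x_4) = 1.496180, coefficient = 2
x_5 = 2.6875, f(x_5) = 1.178864, coefficient = 4
x_6 = 2.8750, f(x_6) = 0.757407, coefficient = 2
x_7 = 3.0625, f(x_7) = 0.241969, coefficient = 4
x_8 = 3.2500, f(x_8) = -0.351634, coefficient = 1

I ≈ (0.187500/3) × 29.229641 = 1.826853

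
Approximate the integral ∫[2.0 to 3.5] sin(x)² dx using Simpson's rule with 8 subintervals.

f(x) = sin(x)²
a = 2.0, b = 3.5, n = 8
h = (b - a)/n = 0.187500

Simpson's rule: (h/3)[f(x₀) + 4f(x₁) + 2f(x₂) + ... + f(xₙ)]

x_0 = 2.0000, f(x_0) = 0.826822, coefficient = 1
x_1 = 2.1875, f(x_1) = 0.665512, coefficient = 4
x_2 = 2.3750, f(x_2) = 0.481199, coefficient = 2
x_3 = 2.5625, f(x_3) = 0.299499, coefficient = 4
x_4 = 2.7500, f(x_4) = 0.145665, coefficient = 2
x_5 = 2.9375, f(x_5) = 0.041079, coefficient = 4
x_6 = 3.1250, f(x_6) = 0.000275, coefficient = 2
x_7 = 3.3125, f(x_7) = 0.028926, coefficient = 4
x_8 = 3.5000, f(x_8) = 0.123049, coefficient = 1

I ≈ (0.187500/3) × 6.344212 = 0.396513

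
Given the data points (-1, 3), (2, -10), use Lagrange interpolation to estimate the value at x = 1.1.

Lagrange interpolation formula:
P(x) = Σ yᵢ × Lᵢ(x)
where Lᵢ(x) = Π_{j≠i} (x - xⱼ)/(xᵢ - xⱼ)

L_0(1.1) = (1.1 - 2)/(-1 - 2) = 0.300000
L_1(1.1) = (1.1 - (-1))/(2 - (-1)) = 0.700000

P(1.1) = 3×L_0(1.1) + (-10)×L_1(1.1)
P(1.1) = -6.100000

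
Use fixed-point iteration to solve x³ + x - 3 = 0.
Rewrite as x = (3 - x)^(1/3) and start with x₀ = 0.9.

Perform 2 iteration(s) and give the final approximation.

Equation: x³ + x - 3 = 0
Fixed-point form: x = (3 - x)^(1/3)
x₀ = 0.9

x_1 = g(0.900000) = 1.280579
x_2 = g(1.280579) = 1.198011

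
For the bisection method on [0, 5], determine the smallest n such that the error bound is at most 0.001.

We need (b-a)/2^n ≤ 0.001
(5 - 0)/2^n ≤ 0.001
5/2^n ≤ 0.001
2^n ≥ 5000
n ≥ log₂(5000) = 12.29
n ≥ 13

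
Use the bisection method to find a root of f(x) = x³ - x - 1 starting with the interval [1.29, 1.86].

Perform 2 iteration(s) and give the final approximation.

f(x) = x³ - x - 1
Initial interval: [1.29, 1.86]

Iteration 1:
  c_1 = (1.290000 + 1.860000)/2 = 1.575000
  f(c_1) = f(1.575000) = 1.331984
  f(a) × f(c) < 0, new interval: [1.290000, 1.575000]
Iteration 2:
  c_2 = (1.290000 + 1.575000)/2 = 1.432500
  f(c_2) = f(1.432500) = 0.507071
  f(a) × f(c) < 0, new interval: [1.290000, 1.432500]

After 2 iteration(s), the approximation is c_2 = 1.432500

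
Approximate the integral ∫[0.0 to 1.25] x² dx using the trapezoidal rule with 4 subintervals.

f(x) = x²
a = 0.0, b = 1.25, n = 4
h = (b - a)/n = 0.312500

Trapezoidal rule: (h/2)[f(x₀) + 2f(x₁) + 2f(x₂) + ... + f(xₙ)]

x_0 = 0.0000, f(x_0) = 0.000000, coefficient = 1
x_1 = 0.3125, f(x_1) = 0.097656, coefficient = 2
x_2 = 0.6250, f(x_2) = 0.390625, coefficient = 2
x_3 = 0.9375, f(x_3) = 0.878906, coefficient = 2
x_4 = 1.2500, f(x_4) = 1.562500, coefficient = 1

I ≈ (0.312500/2) × 4.296875 = 0.671387
Exact value: 0.651042
Error: 0.020345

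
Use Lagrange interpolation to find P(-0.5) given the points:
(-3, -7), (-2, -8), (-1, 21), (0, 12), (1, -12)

Lagrange interpolation formula:
P(x) = Σ yᵢ × Lᵢ(x)
where Lᵢ(x) = Π_{j≠i} (x - xⱼ)/(xᵢ - xⱼ)

L_0(-0.5) = (-0.5 - (-2))/(-3 - (-2)) × (-0.5 - (-1))/(-3 - (-1)) × (-0.5 - 0)/(-3 - 0) × (-0.5 - 1)/(-3 - 1) = 0.023438
L_1(-0.5) = (-0.5 - (-3))/(-2 - (-3)) × (-0.5 - (-1))/(-2 - (-1)) × (-0.5 - 0)/(-2 - 0) × (-0.5 - 1)/(-2 - 1) = -0.156250
L_2(-0.5) = (-0.5 - (-3))/(-1 - (-3)) × (-0.5 - (-2))/(-1 - (-2)) × (-0.5 - 0)/(-1 - 0) × (-0.5 - 1)/(-1 - 1) = 0.703125
L_3(-0.5) = (-0.5 - (-3))/(0 - (-3)) × (-0.5 - (-2))/(0 - (-2)) × (-0.5 - (-1))/(0 - (-1)) × (-0.5 - 1)/(0 - 1) = 0.468750
L_4(-0.5) = (-0.5 - (-3))/(1 - (-3)) × (-0.5 - (-2))/(1 - (-2)) × (-0.5 - (-1))/(1 - (-1)) × (-0.5 - 0)/(1 - 0) = -0.039062

P(-0.5) = (-7)×L_0(-0.5) + (-8)×L_1(-0.5) + 21×L_2(-0.5) + 12×L_3(-0.5) + (-12)×L_4(-0.5)
P(-0.5) = 21.945312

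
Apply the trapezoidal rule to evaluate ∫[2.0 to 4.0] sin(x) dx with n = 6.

f(x) = sin(x)
a = 2.0, b = 4.0, n = 6
h = (b - a)/n = 0.333333

Trapezoidal rule: (h/2)[f(x₀) + 2f(x₁) + 2f(x₂) + ... + f(xₙ)]

x_0 = 2.0000, f(x_0) = 0.909297, coefficient = 1
x_1 = 2.3333, f(x_1) = 0.723086, coefficient = 2
x_2 = 2.6667, f(x_2) = 0.457273, coefficient = 2
x_3 = 3.0000, f(x_3) = 0.141120, coefficient = 2
x_4 = 3.3333, f(x_4) = -0.190568, coefficient = 2
x_5 = 3.6667, f(x_5) = -0.501277, coefficient = 2
x_6 = 4.0000, f(x_6) = -0.756802, coefficient = 1

I ≈ (0.333333/2) × 1.411762 = 0.235294
Exact value: 0.237497
Error: 0.002203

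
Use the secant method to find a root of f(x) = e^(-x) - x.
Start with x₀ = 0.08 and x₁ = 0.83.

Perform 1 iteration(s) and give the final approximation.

f(x) = e^(-x) - x
x₀ = 0.08, x₁ = 0.83

Secant formula: x_{n+1} = x_n - f(x_n)(x_n - x_{n-1})/(f(x_n) - f(x_{n-1}))

Iteration 1:
  f(0.080000) = 0.843116
  f(0.830000) = -0.393951
  x_2 = 0.830000 - (-0.393951)×(0.830000 - 0.080000)/(-0.393951 - 0.843116)
       = 0.591158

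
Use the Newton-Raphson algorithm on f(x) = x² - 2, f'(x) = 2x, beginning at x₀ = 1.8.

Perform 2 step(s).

f(x) = x² - 2
f'(x) = 2x
x₀ = 1.8

Newton-Raphson formula: x_{n+1} = x_n - f(x_n)/f'(x_n)

Iteration 1:
  f(1.800000) = 1.240000
  f'(1.800000) = 3.600000
  x_1 = 1.800000 - 1.240000/3.600000 = 1.455556
Iteration 2:
  f(1.455556) = 0.118642
  f'(1.455556) = 2.911111
  x_2 = 1.455556 - 0.118642/2.911111 = 1.414801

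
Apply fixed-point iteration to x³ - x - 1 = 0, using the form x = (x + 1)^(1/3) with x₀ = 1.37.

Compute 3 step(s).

Equation: x³ - x - 1 = 0
Fixed-point form: x = (x + 1)^(1/3)
x₀ = 1.37

x_1 = g(1.370000) = 1.333264
x_2 = g(1.333264) = 1.326339
x_3 = g(1.326339) = 1.325026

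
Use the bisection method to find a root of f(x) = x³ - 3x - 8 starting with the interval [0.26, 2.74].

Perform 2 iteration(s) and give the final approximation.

f(x) = x³ - 3x - 8
Initial interval: [0.26, 2.74]

Iteration 1:
  c_1 = (0.260000 + 2.740000)/2 = 1.500000
  f(c_1) = f(1.500000) = -9.125000
  f(a) × f(c) ≥ 0, new interval: [1.500000, 2.740000]
Iteration 2:
  c_2 = (1.500000 + 2.740000)/2 = 2.120000
  f(c_2) = f(2.120000) = -4.831872
  f(a) × f(c) ≥ 0, new interval: [2.120000, 2.740000]

After 2 iteration(s), the approximation is c_2 = 2.120000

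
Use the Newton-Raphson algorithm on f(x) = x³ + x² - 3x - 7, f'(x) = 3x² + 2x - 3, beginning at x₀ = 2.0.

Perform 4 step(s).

f(x) = x³ + x² - 3x - 7
f'(x) = 3x² + 2x - 3
x₀ = 2.0

Newton-Raphson formula: x_{n+1} = x_n - f(x_n)/f'(x_n)

Iteration 1:
  f(2.000000) = -1.000000
  f'(2.000000) = 13.000000
  x_1 = 2.000000 - (-1.000000)/13.000000 = 2.076923
Iteration 2:
  f(2.076923) = 0.041875
  f'(2.076923) = 14.094675
  x_2 = 2.076923 - 0.041875/14.094675 = 2.073952
Iteration 3:
  f(2.073952) = 0.000064
  f'(2.073952) = 14.051736
  x_3 = 2.073952 - 0.000064/14.051736 = 2.073948
Iteration 4:
  f(2.073948) = 0.000000
  f'(2.073948) = 14.051670
  x_4 = 2.073948 - 0.000000/14.051670 = 2.073948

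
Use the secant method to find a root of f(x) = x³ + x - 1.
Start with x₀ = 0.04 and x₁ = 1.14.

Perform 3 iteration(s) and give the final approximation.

f(x) = x³ + x - 1
x₀ = 0.04, x₁ = 1.14

Secant formula: x_{n+1} = x_n - f(x_n)(x_n - x_{n-1})/(f(x_n) - f(x_{n-1}))

Iteration 1:
  f(0.040000) = -0.959936
  f(1.140000) = 1.621544
  x_2 = 1.140000 - 1.621544×(1.140000 - 0.040000)/(1.621544 - (-0.959936))
       = 0.449040
Iteration 2:
  f(1.140000) = 1.621544
  f(0.449040) = -0.460416
  x_3 = 0.449040 - (-0.460416)×(0.449040 - 1.140000)/(-0.460416 - 1.621544)
       = 0.601843
Iteration 3:
  f(0.449040) = -0.460416
  f(0.601843) = -0.180160
  x_4 = 0.601843 - (-0.180160)×(0.601843 - 0.449040)/(-0.180160 - (-0.460416))
       = 0.700071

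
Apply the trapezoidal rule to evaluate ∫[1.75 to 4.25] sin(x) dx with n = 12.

f(x) = sin(x)
a = 1.75, b = 4.25, n = 12
h = (b - a)/n = 0.208333

Trapezoidal rule: (h/2)[f(x₀) + 2f(x₁) + 2f(x₂) + ... + f(xₙ)]

x_0 = 1.7500, f(x_0) = 0.983986, coefficient = 1
x_1 = 1.9583, f(x_1) = 0.925843, coefficient = 2
x_2 = 2.1667, f(x_2) = 0.827660, coefficient = 2
x_3 = 2.3750, f(x_3) = 0.693685, coefficient = 2
x_4 = 2.5833, f(x_4) = 0.529711, coefficient = 2
x_5 = 2.7917, f(x_5) = 0.342828, coefficient = 2
x_6 = 3.0000, f(x_6) = 0.141120, coefficient = 2
x_7 = 3.2083, f(x_7) = -0.066691, coefficient = 2
x_8 = 3.4167, f(x_8) = -0.271618, coefficient = 2
x_9 = 3.6250, f(x_9) = -0.464799, coefficient = 2
x_10 = 3.8333, f(x_10) = -0.637879, coefficient = 2
x_11 = 4.0417, f(x_11) = -0.783373, coefficient = 2
x_12 = 4.2500, f(x_12) = -0.894989, coefficient = 1

I ≈ (0.208333/2) × 2.561971 = 0.266872
Exact value: 0.267841
Error: 0.000969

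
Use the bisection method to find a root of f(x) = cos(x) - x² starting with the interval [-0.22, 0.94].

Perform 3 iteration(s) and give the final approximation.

f(x) = cos(x) - x²
Initial interval: [-0.22, 0.94]

Iteration 1:
  c_1 = (-0.220000 + 0.940000)/2 = 0.360000
  f(c_1) = f(0.360000) = 0.806297
  f(a) × f(c) ≥ 0, new interval: [0.360000, 0.940000]
Iteration 2:
  c_2 = (0.360000 + 0.940000)/2 = 0.650000
  f(c_2) = f(0.650000) = 0.373584
  f(a) × f(c) ≥ 0, new interval: [0.650000, 0.940000]
Iteration 3:
  c_3 = (0.650000 + 0.940000)/2 = 0.795000
  f(c_3) = f(0.795000) = 0.068260
  f(a) × f(c) ≥ 0, new interval: [0.795000, 0.940000]

After 3 iteration(s), the approximation is c_3 = 0.795000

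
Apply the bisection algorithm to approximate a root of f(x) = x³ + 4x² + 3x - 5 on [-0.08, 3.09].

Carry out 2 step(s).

f(x) = x³ + 4x² + 3x - 5
Initial interval: [-0.08, 3.09]

Iteration 1:
  c_1 = (-0.080000 + 3.090000)/2 = 1.505000
  f(c_1) = f(1.505000) = 11.983963
  f(a) × f(c) < 0, new interval: [-0.080000, 1.505000]
Iteration 2:
  c_2 = (-0.080000 + 1.505000)/2 = 0.712500
  f(c_2) = f(0.712500) = -0.470170
  f(a) × f(c) ≥ 0, new interval: [0.712500, 1.505000]

After 2 iteration(s), the approximation is c_2 = 0.712500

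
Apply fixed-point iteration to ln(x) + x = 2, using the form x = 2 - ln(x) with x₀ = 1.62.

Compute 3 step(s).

Equation: ln(x) + x = 2
Fixed-point form: x = 2 - ln(x)
x₀ = 1.62

x_1 = g(1.620000) = 1.517574
x_2 = g(1.517574) = 1.582887
x_3 = g(1.582887) = 1.540750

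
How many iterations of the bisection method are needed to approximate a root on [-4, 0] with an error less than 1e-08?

We need (b-a)/2^n ≤ 1e-08
(0 - (-4))/2^n ≤ 1e-08
4/2^n ≤ 1e-08
2^n ≥ 400000000
n ≥ log₂(400000000) = 28.58
n ≥ 29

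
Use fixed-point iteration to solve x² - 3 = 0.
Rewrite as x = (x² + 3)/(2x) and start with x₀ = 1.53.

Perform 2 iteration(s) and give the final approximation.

Equation: x² - 3 = 0
Fixed-point form: x = (x² + 3)/(2x)
x₀ = 1.53

x_1 = g(1.530000) = 1.745392
x_2 = g(1.745392) = 1.732102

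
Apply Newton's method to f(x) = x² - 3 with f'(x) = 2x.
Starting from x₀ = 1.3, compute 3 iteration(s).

f(x) = x² - 3
f'(x) = 2x
x₀ = 1.3

Newton-Raphson formula: x_{n+1} = x_n - f(x_n)/f'(x_n)

Iteration 1:
  f(1.300000) = -1.310000
  f'(1.300000) = 2.600000
  x_1 = 1.300000 - (-1.310000)/2.600000 = 1.803846
Iteration 2:
  f(1.803846) = 0.253861
  f'(1.803846) = 3.607692
  x_2 = 1.803846 - 0.253861/3.607692 = 1.733480
Iteration 3:
  f(1.733480) = 0.004951
  f'(1.733480) = 3.466959
  x_3 = 1.733480 - 0.004951/3.466959 = 1.732051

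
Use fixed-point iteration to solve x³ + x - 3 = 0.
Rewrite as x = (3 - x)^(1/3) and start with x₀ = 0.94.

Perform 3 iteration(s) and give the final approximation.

Equation: x³ + x - 3 = 0
Fixed-point form: x = (3 - x)^(1/3)
x₀ = 0.94

x_1 = g(0.940000) = 1.272396
x_2 = g(1.272396) = 1.199908
x_3 = g(1.199908) = 1.216461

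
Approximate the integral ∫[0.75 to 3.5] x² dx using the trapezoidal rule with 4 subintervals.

f(x) = x²
a = 0.75, b = 3.5, n = 4
h = (b - a)/n = 0.687500

Trapezoidal rule: (h/2)[f(x₀) + 2f(x₁) + 2f(x₂) + ... + f(xₙ)]

x_0 = 0.7500, f(x_0) = 0.562500, coefficient = 1
x_1 = 1.4375, f(x_1) = 2.066406, coefficient = 2
x_2 = 2.1250, f(x_2) = 4.515625, coefficient = 2
x_3 = 2.8125, f(x_3) = 7.910156, coefficient = 2
x_4 = 3.5000, f(x_4) = 12.250000, coefficient = 1

I ≈ (0.687500/2) × 41.796875 = 14.367676
Exact value: 14.151042
Error: 0.216634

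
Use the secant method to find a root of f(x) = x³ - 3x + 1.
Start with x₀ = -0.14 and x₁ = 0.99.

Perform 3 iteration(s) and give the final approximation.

f(x) = x³ - 3x + 1
x₀ = -0.14, x₁ = 0.99

Secant formula: x_{n+1} = x_n - f(x_n)(x_n - x_{n-1})/(f(x_n) - f(x_{n-1}))

Iteration 1:
  f(-0.140000) = 1.417256
  f(0.990000) = -0.999701
  x_2 = 0.990000 - (-0.999701)×(0.990000 - (-0.140000))/(-0.999701 - 1.417256)
       = 0.522610
Iteration 2:
  f(0.990000) = -0.999701
  f(0.522610) = -0.425094
  x_3 = 0.522610 - (-0.425094)×(0.522610 - 0.990000)/(-0.425094 - (-0.999701))
       = 0.176835
Iteration 3:
  f(0.522610) = -0.425094
  f(0.176835) = 0.475024
  x_4 = 0.176835 - 0.475024×(0.176835 - 0.522610)/(0.475024 - (-0.425094))
       = 0.359313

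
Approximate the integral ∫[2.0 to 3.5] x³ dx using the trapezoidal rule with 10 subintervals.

f(x) = x³
a = 2.0, b = 3.5, n = 10
h = (b - a)/n = 0.150000

Trapezoidal rule: (h/2)[f(x₀) + 2f(x₁) + 2f(x₂) + ... + f(xₙ)]

x_0 = 2.0000, f(x_0) = 8.000000, coefficient = 1
x_1 = 2.1500, f(x_1) = 9.938375, coefficient = 2
x_2 = 2.3000, f(x_2) = 12.167000, coefficient = 2
x_3 = 2.4500, f(x_3) = 14.706125, coefficient = 2
x_4 = 2.6000, f(x_4) = 17.576000, coefficient = 2
x_5 = 2.7500, f(x_5) = 20.796875, coefficient = 2
x_6 = 2.9000, f(x_6) = 24.389000, coefficient = 2
x_7 = 3.0500, f(x_7) = 28.372625, coefficient = 2
x_8 = 3.2000, f(x_8) = 32.768000, coefficient = 2
x_9 = 3.3500, f(x_9) = 37.595375, coefficient = 2
x_10 = 3.5000, f(x_10) = 42.875000, coefficient = 1

I ≈ (0.150000/2) × 447.493750 = 33.562031
Exact value: 33.515625
Error: 0.046406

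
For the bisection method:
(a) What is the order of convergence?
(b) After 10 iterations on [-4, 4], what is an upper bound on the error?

(a) Bisection has linear (order 1) convergence; the error is halved each step.

(b) Error bound = (b-a)/2^n = (4 - (-4))/2^{10}
    = 8/2^{10}

(a) 1 (linear); (b) error ≤ 7.81e-03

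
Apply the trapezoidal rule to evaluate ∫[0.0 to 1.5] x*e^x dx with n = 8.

f(x) = x*e^x
a = 0.0, b = 1.5, n = 8
h = (b - a)/n = 0.187500

Trapezoidal rule: (h/2)[f(x₀) + 2f(x₁) + 2f(x₂) + ... + f(xₙ)]

x_0 = 0.0000, f(x_0) = 0.000000, coefficient = 1
x_1 = 0.1875, f(x_1) = 0.226168, coefficient = 2
x_2 = 0.3750, f(x_2) = 0.545622, coefficient = 2
x_3 = 0.5625, f(x_3) = 0.987218, coefficient = 2
x_4 = 0.7500, f(x_4) = 1.587750, coefficient = 2
x_5 = 0.9375, f(x_5) = 2.393990, coefficient = 2
x_6 = 1.1250, f(x_6) = 3.465244, coefficient = 2
x_7 = 1.3125, f(x_7) = 4.876529, coefficient = 2
x_8 = 1.5000, f(x_8) = 6.722534, coefficient = 1

I ≈ (0.187500/2) × 34.887576 = 3.270710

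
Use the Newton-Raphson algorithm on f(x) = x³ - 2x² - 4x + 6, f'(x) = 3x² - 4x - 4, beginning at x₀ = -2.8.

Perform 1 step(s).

f(x) = x³ - 2x² - 4x + 6
f'(x) = 3x² - 4x - 4
x₀ = -2.8

Newton-Raphson formula: x_{n+1} = x_n - f(x_n)/f'(x_n)

Iteration 1:
  f(-2.800000) = -20.432000
  f'(-2.800000) = 30.720000
  x_1 = -2.800000 - (-20.432000)/30.720000 = -2.134896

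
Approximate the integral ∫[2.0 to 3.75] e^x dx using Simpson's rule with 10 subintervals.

f(x) = e^x
a = 2.0, b = 3.75, n = 10
h = (b - a)/n = 0.175000

Simpson's rule: (h/3)[f(x₀) + 4f(x₁) + 2f(x₂) + ... + f(xₙ)]

x_0 = 2.0000, f(x_0) = 7.389056, coefficient = 1
x_1 = 2.1750, f(x_1) = 8.802185, coefficient = 4
x_2 = 2.3500, f(x_2) = 10.485570, coefficient = 2
x_3 = 2.5250, f(x_3) = 12.490895, coefficient = 4
x_4 = 2.7000, f(x_4) = 14.879732, coefficient = 2
x_5 = 2.8750, f(x_5) = 17.725424, coefficient = 4
x_6 = 3.0500, f(x_6) = 21.115344, coefficient = 2
x_7 = 3.2250, f(x_7) = 25.153574, coefficient = 4
x_8 = 3.4000, f(x_8) = 29.964100, coefficient = 2
x_9 = 3.5750, f(x_9) = 35.694621, coefficient = 4
x_10 = 3.7500, f(x_10) = 42.521082, coefficient = 1

I ≈ (0.175000/3) × 602.266428 = 35.132208
Exact value: 35.132026
Error: 0.000182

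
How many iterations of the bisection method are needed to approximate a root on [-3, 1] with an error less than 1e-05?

We need (b-a)/2^n ≤ 1e-05
(1 - (-3))/2^n ≤ 1e-05
4/2^n ≤ 1e-05
2^n ≥ 400000
n ≥ log₂(400000) = 18.61
n ≥ 19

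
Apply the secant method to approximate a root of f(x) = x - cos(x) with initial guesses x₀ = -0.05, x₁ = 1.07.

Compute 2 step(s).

f(x) = x - cos(x)
x₀ = -0.05, x₁ = 1.07

Secant formula: x_{n+1} = x_n - f(x_n)(x_n - x_{n-1})/(f(x_n) - f(x_{n-1}))

Iteration 1:
  f(-0.050000) = -1.048750
  f(1.070000) = 0.589876
  x_2 = 1.070000 - 0.589876×(1.070000 - (-0.050000))/(0.589876 - (-1.048750))
       = 0.666820
Iteration 2:
  f(1.070000) = 0.589876
  f(0.666820) = -0.118972
  x_3 = 0.666820 - (-0.118972)×(0.666820 - 1.070000)/(-0.118972 - 0.589876)
       = 0.734489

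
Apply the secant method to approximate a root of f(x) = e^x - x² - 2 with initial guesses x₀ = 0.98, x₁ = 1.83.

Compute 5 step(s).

f(x) = e^x - x² - 2
x₀ = 0.98, x₁ = 1.83

Secant formula: x_{n+1} = x_n - f(x_n)(x_n - x_{n-1})/(f(x_n) - f(x_{n-1}))

Iteration 1:
  f(0.980000) = -0.295944
  f(1.830000) = 0.884987
  x_2 = 1.830000 - 0.884987×(1.830000 - 0.980000)/(0.884987 - (-0.295944))
       = 1.193012
Iteration 2:
  f(1.830000) = 0.884987
  f(1.193012) = -0.126281
  x_3 = 1.193012 - (-0.126281)×(1.193012 - 1.830000)/(-0.126281 - 0.884987)
       = 1.272555
Iteration 3:
  f(1.193012) = -0.126281
  f(1.272555) = -0.049434
  x_4 = 1.272555 - (-0.049434)×(1.272555 - 1.193012)/(-0.049434 - (-0.126281))
       = 1.323723
Iteration 4:
  f(1.272555) = -0.049434
  f(1.323723) = 0.005142
  x_5 = 1.323723 - 0.005142×(1.323723 - 1.272555)/(0.005142 - (-0.049434))
       = 1.318902
Iteration 5:
  f(1.323723) = 0.005142
  f(1.318902) = -0.000189
  x_6 = 1.318902 - (-0.000189)×(1.318902 - 1.323723)/(-0.000189 - 0.005142)
       = 1.319073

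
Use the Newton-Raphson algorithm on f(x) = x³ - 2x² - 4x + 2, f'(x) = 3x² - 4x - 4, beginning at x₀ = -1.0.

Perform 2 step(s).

f(x) = x³ - 2x² - 4x + 2
f'(x) = 3x² - 4x - 4
x₀ = -1.0

Newton-Raphson formula: x_{n+1} = x_n - f(x_n)/f'(x_n)

Iteration 1:
  f(-1.000000) = 3.000000
  f'(-1.000000) = 3.000000
  x_1 = -1.000000 - 3.000000/3.000000 = -2.000000
Iteration 2:
  f(-2.000000) = -6.000000
  f'(-2.000000) = 16.000000
  x_2 = -2.000000 - (-6.000000)/16.000000 = -1.625000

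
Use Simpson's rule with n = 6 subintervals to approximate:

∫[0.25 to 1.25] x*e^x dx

f(x) = x*e^x
a = 0.25, b = 1.25, n = 6
h = (b - a)/n = 0.166667

Simpson's rule: (h/3)[f(x₀) + 4f(x₁) + 2f(x₂) + ... + f(xₙ)]

x_0 = 0.2500, f(x_0) = 0.321006, coefficient = 1
x_1 = 0.4167, f(x_1) = 0.632040, coefficient = 4
x_2 = 0.5833, f(x_2) = 1.045334, coefficient = 2
x_3 = 0.7500, f(x_3) = 1.587750, coefficient = 4
x_4 = 0.9167, f(x_4) = 2.292528, coefficient = 2
x_5 = 1.0833, f(x_5) = 3.200721, coefficient = 4
x_6 = 1.2500, f(x_6) = 4.362929, coefficient = 1

I ≈ (0.166667/3) × 33.041705 = 1.835650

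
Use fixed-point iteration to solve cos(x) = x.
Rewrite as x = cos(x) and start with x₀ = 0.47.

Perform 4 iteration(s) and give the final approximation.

Equation: cos(x) = x
Fixed-point form: x = cos(x)
x₀ = 0.47

x_1 = g(0.470000) = 0.891568
x_2 = g(0.891568) = 0.628193
x_3 = g(0.628193) = 0.809091
x_4 = g(0.809091) = 0.690157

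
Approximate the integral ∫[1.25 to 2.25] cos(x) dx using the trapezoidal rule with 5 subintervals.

f(x) = cos(x)
a = 1.25, b = 2.25, n = 5
h = (b - a)/n = 0.200000

Trapezoidal rule: (h/2)[f(x₀) + 2f(x₁) + 2f(x₂) + ... + f(xₙ)]

x_0 = 1.2500, f(x_0) = 0.315322, coefficient = 1
x_1 = 1.4500, f(x_1) = 0.120503, coefficient = 2
x_2 = 1.6500, f(x_2) = -0.079121, coefficient = 2
x_3 = 1.8500, f(x_3) = -0.275590, coefficient = 2
x_4 = 2.0500, f(x_4) = -0.461073, coefficient = 2
x_5 = 2.2500, f(x_5) = -0.628174, coefficient = 1

I ≈ (0.200000/2) × -1.703413 = -0.170341
Exact value: -0.170911
Error: 0.000570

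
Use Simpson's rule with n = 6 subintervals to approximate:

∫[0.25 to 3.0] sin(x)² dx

f(x) = sin(x)²
a = 0.25, b = 3.0, n = 6
h = (b - a)/n = 0.458333

Simpson's rule: (h/3)[f(x₀) + 4f(x₁) + 2f(x₂) + ... + f(xₙ)]

x_0 = 0.2500, f(x_0) = 0.061209, coefficient = 1
x_1 = 0.7083, f(x_1) = 0.423240, coefficient = 4
x_2 = 1.1667, f(x_2) = 0.845379, coefficient = 2
x_3 = 1.6250, f(x_3) = 0.997065, coefficient = 4
x_4 = 2.0833, f(x_4) = 0.759518, coefficient = 2
x_5 = 2.5417, f(x_5) = 0.318752, coefficient = 4
x_6 = 3.0000, f(x_6) = 0.019915, coefficient = 1

I ≈ (0.458333/3) × 10.247145 = 1.565536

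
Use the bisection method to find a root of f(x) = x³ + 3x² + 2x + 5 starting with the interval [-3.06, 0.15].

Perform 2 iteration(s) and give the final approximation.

f(x) = x³ + 3x² + 2x + 5
Initial interval: [-3.06, 0.15]

Iteration 1:
  c_1 = (-3.060000 + 0.150000)/2 = -1.455000
  f(c_1) = f(-1.455000) = 5.360804
  f(a) × f(c) < 0, new interval: [-3.060000, -1.455000]
Iteration 2:
  c_2 = (-3.060000 + (-1.455000))/2 = -2.257500
  f(c_2) = f(-2.257500) = 4.269007
  f(a) × f(c) < 0, new interval: [-3.060000, -2.257500]

After 2 iteration(s), the approximation is c_2 = -2.257500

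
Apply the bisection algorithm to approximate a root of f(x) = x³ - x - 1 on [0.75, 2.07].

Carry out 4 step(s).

f(x) = x³ - x - 1
Initial interval: [0.75, 2.07]

Iteration 1:
  c_1 = (0.750000 + 2.070000)/2 = 1.410000
  f(c_1) = f(1.410000) = 0.393221
  f(a) × f(c) < 0, new interval: [0.750000, 1.410000]
Iteration 2:
  c_2 = (0.750000 + 1.410000)/2 = 1.080000
  f(c_2) = f(1.080000) = -0.820288
  f(a) × f(c) ≥ 0, new interval: [1.080000, 1.410000]
Iteration 3:
  c_3 = (1.080000 + 1.410000)/2 = 1.245000
  f(c_3) = f(1.245000) = -0.315219
  f(a) × f(c) ≥ 0, new interval: [1.245000, 1.410000]
Iteration 4:
  c_4 = (1.245000 + 1.410000)/2 = 1.327500
  f(c_4) = f(1.327500) = 0.011895
  f(a) × f(c) < 0, new interval: [1.245000, 1.327500]

After 4 iteration(s), the approximation is c_4 = 1.327500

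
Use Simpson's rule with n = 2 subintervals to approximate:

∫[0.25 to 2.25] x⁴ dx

f(x) = x⁴
a = 0.25, b = 2.25, n = 2
h = (b - a)/n = 1.000000

Simpson's rule: (h/3)[f(x₀) + 4f(x₁) + 2f(x₂) + ... + f(xₙ)]

x_0 = 0.2500, f(x_0) = 0.003906, coefficient = 1
x_1 = 1.2500, f(x_1) = 2.441406, coefficient = 4
x_2 = 2.2500, f(x_2) = 25.628906, coefficient = 1

I ≈ (1.000000/3) × 35.398438 = 11.799479
Exact value: 11.532812
Error: 0.266667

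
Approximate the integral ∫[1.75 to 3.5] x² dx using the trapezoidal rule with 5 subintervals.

f(x) = x²
a = 1.75, b = 3.5, n = 5
h = (b - a)/n = 0.350000

Trapezoidal rule: (h/2)[f(x₀) + 2f(x₁) + 2f(x₂) + ... + f(xₙ)]

x_0 = 1.7500, f(x_0) = 3.062500, coefficient = 1
x_1 = 2.1000, f(x_1) = 4.410000, coefficient = 2
x_2 = 2.4500, f(x_2) = 6.002500, coefficient = 2
x_3 = 2.8000, f(x_3) = 7.840000, coefficient = 2
x_4 = 3.1500, f(x_4) = 9.922500, coefficient = 2
x_5 = 3.5000, f(x_5) = 12.250000, coefficient = 1

I ≈ (0.350000/2) × 71.662500 = 12.540937
Exact value: 12.505208
Error: 0.035729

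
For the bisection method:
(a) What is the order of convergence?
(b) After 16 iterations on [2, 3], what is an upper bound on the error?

(a) Bisection has linear (order 1) convergence; the error is halved each step.

(b) Error bound = (b-a)/2^n = (3 - 2)/2^{16}
    = 1/2^{16}

(a) 1 (linear); (b) error ≤ 1.53e-05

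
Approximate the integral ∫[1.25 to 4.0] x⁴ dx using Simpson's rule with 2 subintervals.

f(x) = x⁴
a = 1.25, b = 4.0, n = 2
h = (b - a)/n = 1.375000

Simpson's rule: (h/3)[f(x₀) + 4f(x₁) + 2f(x₂) + ... + f(xₙ)]

x_0 = 1.2500, f(x_0) = 2.441406, coefficient = 1
x_1 = 2.6250, f(x_1) = 47.480713, coefficient = 4
x_2 = 4.0000, f(x_2) = 256.000000, coefficient = 1

I ≈ (1.375000/3) × 448.364258 = 205.500285
Exact value: 204.189648
Error: 1.310636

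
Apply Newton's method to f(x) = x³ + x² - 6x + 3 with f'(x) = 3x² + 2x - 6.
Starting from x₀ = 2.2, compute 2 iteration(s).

f(x) = x³ + x² - 6x + 3
f'(x) = 3x² + 2x - 6
x₀ = 2.2

Newton-Raphson formula: x_{n+1} = x_n - f(x_n)/f'(x_n)

Iteration 1:
  f(2.200000) = 5.288000
  f'(2.200000) = 12.920000
  x_1 = 2.200000 - 5.288000/12.920000 = 1.790712
Iteration 2:
  f(1.790712) = 1.204564
  f'(1.790712) = 7.201373
  x_2 = 1.790712 - 1.204564/7.201373 = 1.623443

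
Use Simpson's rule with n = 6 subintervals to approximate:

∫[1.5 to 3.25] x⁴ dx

f(x) = x⁴
a = 1.5, b = 3.25, n = 6
h = (b - a)/n = 0.291667

Simpson's rule: (h/3)[f(x₀) + 4f(x₁) + 2f(x₂) + ... + f(xₙ)]

x_0 = 1.5000, f(x_0) = 5.062500, coefficient = 1
x_1 = 1.7917, f(x_1) = 10.304546, coefficient = 4
x_2 = 2.0833, f(x_2) = 18.838011, coefficient = 2
x_3 = 2.3750, f(x_3) = 31.816650, coefficient = 4
x_4 = 2.6667, f(x_4) = 50.567901, coefficient = 2
x_5 = 2.9583, f(x_5) = 76.592885, coefficient = 4
x_6 = 3.2500, f(x_6) = 111.566406, coefficient = 1

I ≈ (0.291667/3) × 730.297056 = 71.001103
Exact value: 70.999414
Error: 0.001689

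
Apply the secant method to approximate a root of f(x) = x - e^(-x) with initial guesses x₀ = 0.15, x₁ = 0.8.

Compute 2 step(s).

f(x) = x - e^(-x)
x₀ = 0.15, x₁ = 0.8

Secant formula: x_{n+1} = x_n - f(x_n)(x_n - x_{n-1})/(f(x_n) - f(x_{n-1}))

Iteration 1:
  f(0.150000) = -0.710708
  f(0.800000) = 0.350671
  x_2 = 0.800000 - 0.350671×(0.800000 - 0.150000)/(0.350671 - (-0.710708))
       = 0.585245
Iteration 2:
  f(0.800000) = 0.350671
  f(0.585245) = 0.028276
  x_3 = 0.585245 - 0.028276×(0.585245 - 0.800000)/(0.028276 - 0.350671)
       = 0.566410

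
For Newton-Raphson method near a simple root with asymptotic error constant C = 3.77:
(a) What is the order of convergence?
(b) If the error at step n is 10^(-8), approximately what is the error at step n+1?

(a) Newton-Raphson has quadratic (order 2) convergence near simple roots.
    This means |e_{n+1}| ≈ C|e_n|².

(b) With |e_n| = 10^(-8) and C = 3.77:
    |e_{n+1}| ≈ 3.77 × (10^(-8))² = 3.77 × 10^(-16)

(a) 2 (quadratic); (b) |e_{n+1}| ≈ 3.770e-16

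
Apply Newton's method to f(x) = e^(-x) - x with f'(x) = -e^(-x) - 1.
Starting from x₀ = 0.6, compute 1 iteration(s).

f(x) = e^(-x) - x
f'(x) = -e^(-x) - 1
x₀ = 0.6

Newton-Raphson formula: x_{n+1} = x_n - f(x_n)/f'(x_n)

Iteration 1:
  f(0.600000) = -0.051188
  f'(0.600000) = -1.548812
  x_1 = 0.600000 - (-0.051188)/(-1.548812) = 0.566950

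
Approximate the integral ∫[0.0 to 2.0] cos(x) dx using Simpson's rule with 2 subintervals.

f(x) = cos(x)
a = 0.0, b = 2.0, n = 2
h = (b - a)/n = 1.000000

Simpson's rule: (h/3)[f(x₀) + 4f(x₁) + 2f(x₂) + ... + f(xₙ)]

x_0 = 0.0000, f(x_0) = 1.000000, coefficient = 1
x_1 = 1.0000, f(x_1) = 0.540302, coefficient = 4
x_2 = 2.0000, f(x_2) = -0.416147, coefficient = 1

I ≈ (1.000000/3) × 2.745062 = 0.915021
Exact value: 0.909297
Error: 0.005723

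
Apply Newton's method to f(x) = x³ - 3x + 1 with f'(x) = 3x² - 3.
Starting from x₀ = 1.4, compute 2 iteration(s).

f(x) = x³ - 3x + 1
f'(x) = 3x² - 3
x₀ = 1.4

Newton-Raphson formula: x_{n+1} = x_n - f(x_n)/f'(x_n)

Iteration 1:
  f(1.400000) = -0.456000
  f'(1.400000) = 2.880000
  x_1 = 1.400000 - (-0.456000)/2.880000 = 1.558333
Iteration 2:
  f(1.558333) = 0.109261
  f'(1.558333) = 4.285208
  x_2 = 1.558333 - 0.109261/4.285208 = 1.532836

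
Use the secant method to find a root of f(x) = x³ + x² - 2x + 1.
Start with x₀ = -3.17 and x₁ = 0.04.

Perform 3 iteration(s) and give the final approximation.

f(x) = x³ + x² - 2x + 1
x₀ = -3.17, x₁ = 0.04

Secant formula: x_{n+1} = x_n - f(x_n)(x_n - x_{n-1})/(f(x_n) - f(x_{n-1}))

Iteration 1:
  f(-3.170000) = -14.466113
  f(0.040000) = 0.921664
  x_2 = 0.040000 - 0.921664×(0.040000 - (-3.170000))/(0.921664 - (-14.466113))
       = -0.152266
Iteration 2:
  f(0.040000) = 0.921664
  f(-0.152266) = 1.324186
  x_3 = -0.152266 - 1.324186×(-0.152266 - 0.040000)/(1.324186 - 0.921664)
       = 0.480235
Iteration 3:
  f(-0.152266) = 1.324186
  f(0.480235) = 0.380910
  x_4 = 0.480235 - 0.380910×(0.480235 - (-0.152266))/(0.380910 - 1.324186)
       = 0.735649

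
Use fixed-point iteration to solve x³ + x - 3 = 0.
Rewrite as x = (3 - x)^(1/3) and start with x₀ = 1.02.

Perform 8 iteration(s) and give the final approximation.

Equation: x³ + x - 3 = 0
Fixed-point form: x = (3 - x)^(1/3)
x₀ = 1.02

x_1 = g(1.020000) = 1.255707
x_2 = g(1.255707) = 1.203760
x_3 = g(1.203760) = 1.215593
x_4 = g(1.215593) = 1.212918
x_5 = g(1.212918) = 1.213523
x_6 = g(1.213523) = 1.213386
x_7 = g(1.213386) = 1.213417
x_8 = g(1.213417) = 1.213410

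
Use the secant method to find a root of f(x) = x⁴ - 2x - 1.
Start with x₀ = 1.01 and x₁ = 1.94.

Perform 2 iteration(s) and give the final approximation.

f(x) = x⁴ - 2x - 1
x₀ = 1.01, x₁ = 1.94

Secant formula: x_{n+1} = x_n - f(x_n)(x_n - x_{n-1})/(f(x_n) - f(x_{n-1}))

Iteration 1:
  f(1.010000) = -1.979396
  f(1.940000) = 9.284685
  x_2 = 1.940000 - 9.284685×(1.940000 - 1.010000)/(9.284685 - (-1.979396))
       = 1.173426
Iteration 2:
  f(1.940000) = 9.284685
  f(1.173426) = -1.450922
  x_3 = 1.173426 - (-1.450922)×(1.173426 - 1.940000)/(-1.450922 - 9.284685)
       = 1.277028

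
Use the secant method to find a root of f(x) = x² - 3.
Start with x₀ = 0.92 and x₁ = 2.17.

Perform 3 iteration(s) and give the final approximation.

f(x) = x² - 3
x₀ = 0.92, x₁ = 2.17

Secant formula: x_{n+1} = x_n - f(x_n)(x_n - x_{n-1})/(f(x_n) - f(x_{n-1}))

Iteration 1:
  f(0.920000) = -2.153600
  f(2.170000) = 1.708900
  x_2 = 2.170000 - 1.708900×(2.170000 - 0.920000)/(1.708900 - (-2.153600))
       = 1.616958
Iteration 2:
  f(2.170000) = 1.708900
  f(1.616958) = -0.385447
  x_3 = 1.616958 - (-0.385447)×(1.616958 - 2.170000)/(-0.385447 - 1.708900)
       = 1.718741
Iteration 3:
  f(1.616958) = -0.385447
  f(1.718741) = -0.045930
  x_4 = 1.718741 - (-0.045930)×(1.718741 - 1.616958)/(-0.045930 - (-0.385447))
       = 1.732510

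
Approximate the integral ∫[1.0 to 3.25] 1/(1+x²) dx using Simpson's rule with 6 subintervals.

f(x) = 1/(1+x²)
a = 1.0, b = 3.25, n = 6
h = (b - a)/n = 0.375000

Simpson's rule: (h/3)[f(x₀) + 4f(x₁) + 2f(x₂) + ... + f(xₙ)]

x_0 = 1.0000, f(x_0) = 0.500000, coefficient = 1
x_1 = 1.3750, f(x_1) = 0.345946, coefficient = 4
x_2 = 1.7500, f(x_2) = 0.246154, coefficient = 2
x_3 = 2.1250, f(x_3) = 0.181303, coefficient = 4
x_4 = 2.5000, f(x_4) = 0.137931, coefficient = 2
x_5 = 2.8750, f(x_5) = 0.107926, coefficient = 4
x_6 = 3.2500, f(x_6) = 0.086486, coefficient = 1

I ≈ (0.375000/3) × 3.895356 = 0.486919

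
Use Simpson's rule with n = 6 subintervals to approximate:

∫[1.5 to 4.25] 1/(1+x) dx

f(x) = 1/(1+x)
a = 1.5, b = 4.25, n = 6
h = (b - a)/n = 0.458333

Simpson's rule: (h/3)[f(x₀) + 4f(x₁) + 2f(x₂) + ... + f(xₙ)]

x_0 = 1.5000, f(x_0) = 0.400000, coefficient = 1
x_1 = 1.9583, f(x_1) = 0.338028, coefficient = 4
x_2 = 2.4167, f(x_2) = 0.292683, coefficient = 2
x_3 = 2.8750, f(x_3) = 0.258065, coefficient = 4
x_4 = 3.3333, f(x_4) = 0.230769, coefficient = 2
x_5 = 3.7917, f(x_5) = 0.208696, coefficient = 4
x_6 = 4.2500, f(x_6) = 0.190476, coefficient = 1

I ≈ (0.458333/3) × 4.856534 = 0.741970
Exact value: 0.741937
Error: 0.000033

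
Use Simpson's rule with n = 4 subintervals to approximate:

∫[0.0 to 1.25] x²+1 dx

f(x) = x²+1
a = 0.0, b = 1.25, n = 4
h = (b - a)/n = 0.312500

Simpson's rule: (h/3)[f(x₀) + 4f(x₁) + 2f(x₂) + ... + f(xₙ)]

x_0 = 0.0000, f(x_0) = 1.000000, coefficient = 1
x_1 = 0.3125, f(x_1) = 1.097656, coefficient = 4
x_2 = 0.6250, f(x_2) = 1.390625, coefficient = 2
x_3 = 0.9375, f(x_3) = 1.878906, coefficient = 4
x_4 = 1.2500, f(x_4) = 2.562500, coefficient = 1

I ≈ (0.312500/3) × 18.250000 = 1.901042
Exact value: 1.901042
Error: 0.000000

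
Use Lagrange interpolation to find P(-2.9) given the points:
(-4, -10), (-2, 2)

Lagrange interpolation formula:
P(x) = Σ yᵢ × Lᵢ(x)
where Lᵢ(x) = Π_{j≠i} (x - xⱼ)/(xᵢ - xⱼ)

L_0(-2.9) = (-2.9 - (-2))/(-4 - (-2)) = 0.450000
L_1(-2.9) = (-2.9 - (-4))/(-2 - (-4)) = 0.550000

P(-2.9) = (-10)×L_0(-2.9) + 2×L_1(-2.9)
P(-2.9) = -3.400000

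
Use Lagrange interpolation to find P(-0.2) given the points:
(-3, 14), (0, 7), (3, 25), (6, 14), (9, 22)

Lagrange interpolation formula:
P(x) = Σ yᵢ × Lᵢ(x)
where Lᵢ(x) = Π_{j≠i} (x - xⱼ)/(xᵢ - xⱼ)

L_0(-0.2) = (-0.2 - 0)/(-3 - 0) × (-0.2 - 3)/(-3 - 3) × (-0.2 - 6)/(-3 - 6) × (-0.2 - 9)/(-3 - 9) = 0.018779
L_1(-0.2) = (-0.2 - (-3))/(0 - (-3)) × (-0.2 - 3)/(0 - 3) × (-0.2 - 6)/(0 - 6) × (-0.2 - 9)/(0 - 9) = 1.051602
L_2(-0.2) = (-0.2 - (-3))/(3 - (-3)) × (-0.2 - 0)/(3 - 0) × (-0.2 - 6)/(3 - 6) × (-0.2 - 9)/(3 - 9) = -0.098588
L_3(-0.2) = (-0.2 - (-3))/(6 - (-3)) × (-0.2 - 0)/(6 - 0) × (-0.2 - 3)/(6 - 3) × (-0.2 - 9)/(6 - 9) = 0.033923
L_4(-0.2) = (-0.2 - (-3))/(9 - (-3)) × (-0.2 - 0)/(9 - 0) × (-0.2 - 3)/(9 - 3) × (-0.2 - 6)/(9 - 6) = -0.005715

P(-0.2) = 14×L_0(-0.2) + 7×L_1(-0.2) + 25×L_2(-0.2) + 14×L_3(-0.2) + 22×L_4(-0.2)
P(-0.2) = 5.508602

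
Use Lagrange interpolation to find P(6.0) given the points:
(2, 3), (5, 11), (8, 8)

Lagrange interpolation formula:
P(x) = Σ yᵢ × Lᵢ(x)
where Lᵢ(x) = Π_{j≠i} (x - xⱼ)/(xᵢ - xⱼ)

L_0(6.0) = (6.0 - 5)/(2 - 5) × (6.0 - 8)/(2 - 8) = -0.111111
L_1(6.0) = (6.0 - 2)/(5 - 2) × (6.0 - 8)/(5 - 8) = 0.888889
L_2(6.0) = (6.0 - 2)/(8 - 2) × (6.0 - 5)/(8 - 5) = 0.222222

P(6.0) = 3×L_0(6.0) + 11×L_1(6.0) + 8×L_2(6.0)
P(6.0) = 11.222222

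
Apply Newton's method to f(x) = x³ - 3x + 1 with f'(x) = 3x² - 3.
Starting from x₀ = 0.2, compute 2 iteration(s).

f(x) = x³ - 3x + 1
f'(x) = 3x² - 3
x₀ = 0.2

Newton-Raphson formula: x_{n+1} = x_n - f(x_n)/f'(x_n)

Iteration 1:
  f(0.200000) = 0.408000
  f'(0.200000) = -2.880000
  x_1 = 0.200000 - 0.408000/(-2.880000) = 0.341667
Iteration 2:
  f(0.341667) = 0.014885
  f'(0.341667) = -2.649792
  x_2 = 0.341667 - 0.014885/(-2.649792) = 0.347284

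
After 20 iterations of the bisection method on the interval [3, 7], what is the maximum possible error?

Bisection error bound: |error| ≤ (b-a)/2^n
|error| ≤ (7 - 3)/2^20 = 4/2^20
|error| ≤ 0.0000038147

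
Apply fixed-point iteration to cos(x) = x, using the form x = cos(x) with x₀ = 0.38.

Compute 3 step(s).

Equation: cos(x) = x
Fixed-point form: x = cos(x)
x₀ = 0.38

x_1 = g(0.380000) = 0.928665
x_2 = g(0.928665) = 0.598904
x_3 = g(0.598904) = 0.825954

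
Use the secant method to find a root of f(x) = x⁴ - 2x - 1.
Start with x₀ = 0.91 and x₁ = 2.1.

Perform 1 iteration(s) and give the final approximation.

f(x) = x⁴ - 2x - 1
x₀ = 0.91, x₁ = 2.1

Secant formula: x_{n+1} = x_n - f(x_n)(x_n - x_{n-1})/(f(x_n) - f(x_{n-1}))

Iteration 1:
  f(0.910000) = -2.134250
  f(2.100000) = 14.248100
  x_2 = 2.100000 - 14.248100×(2.100000 - 0.910000)/(14.248100 - (-2.134250))
       = 1.065030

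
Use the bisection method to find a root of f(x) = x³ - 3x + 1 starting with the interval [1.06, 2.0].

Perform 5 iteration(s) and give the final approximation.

f(x) = x³ - 3x + 1
Initial interval: [1.06, 2.0]

Iteration 1:
  c_1 = (1.060000 + 2.000000)/2 = 1.530000
  f(c_1) = f(1.530000) = -0.008423
  f(a) × f(c) ≥ 0, new interval: [1.530000, 2.000000]
Iteration 2:
  c_2 = (1.530000 + 2.000000)/2 = 1.765000
  f(c_2) = f(1.765000) = 1.203372
  f(a) × f(c) < 0, new interval: [1.530000, 1.765000]
Iteration 3:
  c_3 = (1.530000 + 1.765000)/2 = 1.647500
  f(c_3) = f(1.647500) = 0.529237
  f(a) × f(c) < 0, new interval: [1.530000, 1.647500]
Iteration 4:
  c_4 = (1.530000 + 1.647500)/2 = 1.588750
  f(c_4) = f(1.588750) = 0.243956
  f(a) × f(c) < 0, new interval: [1.530000, 1.588750]
Iteration 5:
  c_5 = (1.530000 + 1.588750)/2 = 1.559375
  f(c_5) = f(1.559375) = 0.113730
  f(a) × f(c) < 0, new interval: [1.530000, 1.559375]

After 5 iteration(s), the approximation is c_5 = 1.559375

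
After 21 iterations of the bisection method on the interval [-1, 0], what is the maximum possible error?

Bisection error bound: |error| ≤ (b-a)/2^n
|error| ≤ (0 - (-1))/2^21 = 1/2^21
|error| ≤ 0.0000004768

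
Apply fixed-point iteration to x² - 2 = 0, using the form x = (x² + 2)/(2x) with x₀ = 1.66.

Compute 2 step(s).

Equation: x² - 2 = 0
Fixed-point form: x = (x² + 2)/(2x)
x₀ = 1.66

x_1 = g(1.660000) = 1.432410
x_2 = g(1.432410) = 1.414329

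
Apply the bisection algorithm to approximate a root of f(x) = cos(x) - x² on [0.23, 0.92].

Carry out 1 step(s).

f(x) = cos(x) - x²
Initial interval: [0.23, 0.92]

Iteration 1:
  c_1 = (0.230000 + 0.920000)/2 = 0.575000
  f(c_1) = f(0.575000) = 0.508567
  f(a) × f(c) ≥ 0, new interval: [0.575000, 0.920000]

After 1 iteration(s), the approximation is c_1 = 0.575000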